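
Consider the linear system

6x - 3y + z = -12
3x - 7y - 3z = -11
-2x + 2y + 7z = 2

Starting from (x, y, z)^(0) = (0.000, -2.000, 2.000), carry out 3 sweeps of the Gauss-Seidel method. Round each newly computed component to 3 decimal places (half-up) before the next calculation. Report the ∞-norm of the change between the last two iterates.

Iteration 1:
  x = (-12 - (-3)·-2.000 - (1)·2.000) / (6) = -3.333
  y = (-11 - (3)·-3.333 - (-3)·2.000) / (-7) = -0.714
  z = (2 - (-2)·-3.333 - (2)·-0.714) / (7) = -0.463
Iteration 2:
  x = (-12 - (-3)·-0.714 - (1)·-0.463) / (6) = -2.280
  y = (-11 - (3)·-2.280 - (-3)·-0.463) / (-7) = 0.793
  z = (2 - (-2)·-2.280 - (2)·0.793) / (7) = -0.592
Iteration 3:
  x = (-12 - (-3)·0.793 - (1)·-0.592) / (6) = -1.505
  y = (-11 - (3)·-1.505 - (-3)·-0.592) / (-7) = 1.180
  z = (2 - (-2)·-1.505 - (2)·1.180) / (7) = -0.481
Change: (0.775, 0.387, 0.111) → max |·| = 0.775

0.775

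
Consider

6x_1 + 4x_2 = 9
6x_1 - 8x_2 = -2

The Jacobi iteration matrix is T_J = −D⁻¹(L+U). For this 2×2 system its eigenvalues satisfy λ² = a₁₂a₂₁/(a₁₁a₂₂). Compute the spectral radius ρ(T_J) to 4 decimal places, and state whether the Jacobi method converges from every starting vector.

0.7071

a₁₂a₂₁/(a₁₁a₂₂) = (4)·(6) / ((6)·(-8)) = -0.500000
ρ = √|-0.500000| = √0.500000 = 0.7071
ρ < 1, so Jacobi converges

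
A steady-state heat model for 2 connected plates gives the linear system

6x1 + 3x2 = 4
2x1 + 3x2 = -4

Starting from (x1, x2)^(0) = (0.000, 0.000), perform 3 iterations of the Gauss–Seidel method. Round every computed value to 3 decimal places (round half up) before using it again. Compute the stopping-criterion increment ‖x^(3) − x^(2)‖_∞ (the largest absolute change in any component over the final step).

Iteration 1:
  x1 = (4 - (3)·0.000) / (6) = 0.667
  x2 = (-4 - (2)·0.667) / (3) = -1.778
Iteration 2:
  x1 = (4 - (3)·-1.778) / (6) = 1.556
  x2 = (-4 - (2)·1.556) / (3) = -2.371
Iteration 3:
  x1 = (4 - (3)·-2.371) / (6) = 1.852
  x2 = (-4 - (2)·1.852) / (3) = -2.568
Change: (0.296, -0.197) → max |·| = 0.296

0.296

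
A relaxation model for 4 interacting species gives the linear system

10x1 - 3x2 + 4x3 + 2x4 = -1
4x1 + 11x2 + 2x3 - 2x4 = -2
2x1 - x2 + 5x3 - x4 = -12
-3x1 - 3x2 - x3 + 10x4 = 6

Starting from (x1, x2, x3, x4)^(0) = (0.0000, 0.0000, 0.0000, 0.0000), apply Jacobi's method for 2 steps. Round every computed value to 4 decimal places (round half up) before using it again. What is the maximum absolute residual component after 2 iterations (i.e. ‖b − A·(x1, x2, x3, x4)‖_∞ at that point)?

Iteration 1:
  x1 = (-1 - (-3)·0.0000 - (4)·0.0000 - (2)·0.0000) / (10) = -0.1000
  x2 = (-2 - (4)·0.0000 - (2)·0.0000 - (-2)·0.0000) / (11) = -0.1818
  x3 = (-12 - (2)·0.0000 - (-1)·0.0000 - (-1)·0.0000) / (5) = -2.4000
  x4 = (6 - (-3)·0.0000 - (-3)·0.0000 - (-1)·0.0000) / (10) = 0.6000
Iteration 2:
  x1 = (-1 - (-3)·-0.1818 - (4)·-2.4000 - (2)·0.6000) / (10) = 0.6855
  x2 = (-2 - (4)·-0.1000 - (2)·-2.4000 - (-2)·0.6000) / (11) = 0.4000
  x3 = (-12 - (2)·-0.1000 - (-1)·-0.1818 - (-1)·0.6000) / (5) = -2.2764
  x4 = (6 - (-3)·-0.1000 - (-3)·-0.1818 - (-1)·-2.4000) / (10) = 0.2755
Residual b − A·x = (1.8996, -4.0382, -1.3135, 4.2251); ∞-norm = 4.2251

4.2251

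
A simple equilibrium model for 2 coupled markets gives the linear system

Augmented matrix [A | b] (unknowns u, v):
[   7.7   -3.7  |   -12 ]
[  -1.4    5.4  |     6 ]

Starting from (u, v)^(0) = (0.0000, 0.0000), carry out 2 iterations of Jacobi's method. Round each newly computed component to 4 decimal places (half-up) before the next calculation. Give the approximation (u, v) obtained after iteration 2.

(-1.0245, 0.7071)

Iteration 1:
  u = (-12 - (-3.7)·0.0000) / (7.7) = -1.5584
  v = (6 - (-1.4)·0.0000) / (5.4) = 1.1111
Iteration 2:
  u = (-12 - (-3.7)·1.1111) / (7.7) = -1.0245
  v = (6 - (-1.4)·-1.5584) / (5.4) = 0.7071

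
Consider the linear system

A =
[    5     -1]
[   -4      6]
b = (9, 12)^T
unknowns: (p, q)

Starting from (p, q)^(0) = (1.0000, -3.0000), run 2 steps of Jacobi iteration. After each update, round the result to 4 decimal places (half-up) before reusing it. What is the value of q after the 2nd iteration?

2.8000

Iteration 1:
  p = (9 - (-1)·-3.0000) / (5) = 1.2000
  q = (12 - (-4)·1.0000) / (6) = 2.6667
Iteration 2:
  p = (9 - (-1)·2.6667) / (5) = 2.3333
  q = (12 - (-4)·1.2000) / (6) = 2.8000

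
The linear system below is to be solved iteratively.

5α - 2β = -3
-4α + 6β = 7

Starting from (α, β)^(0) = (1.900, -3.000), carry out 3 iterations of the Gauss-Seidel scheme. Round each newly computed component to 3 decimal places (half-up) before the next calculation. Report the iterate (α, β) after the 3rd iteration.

Iteration 1:
  α = (-3 - (-2)·-3.000) / (5) = -1.800
  β = (7 - (-4)·-1.800) / (6) = -0.033
Iteration 2:
  α = (-3 - (-2)·-0.033) / (5) = -0.613
  β = (7 - (-4)·-0.613) / (6) = 0.758
Iteration 3:
  α = (-3 - (-2)·0.758) / (5) = -0.297
  β = (7 - (-4)·-0.297) / (6) = 0.969

(-0.297, 0.969)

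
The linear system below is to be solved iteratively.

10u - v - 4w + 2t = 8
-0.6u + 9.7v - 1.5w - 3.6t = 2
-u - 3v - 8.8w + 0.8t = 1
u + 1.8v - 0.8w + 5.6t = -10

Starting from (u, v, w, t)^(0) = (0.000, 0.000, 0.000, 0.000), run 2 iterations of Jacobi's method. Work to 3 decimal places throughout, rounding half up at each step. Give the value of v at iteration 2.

-0.425

Iteration 1:
  u = (8 - (-1)·0.000 - (-4)·0.000 - (2)·0.000) / (10) = 0.800
  v = (2 - (-0.6)·0.000 - (-1.5)·0.000 - (-3.6)·0.000) / (9.7) = 0.206
  w = (1 - (-1)·0.000 - (-3)·0.000 - (0.8)·0.000) / (-8.8) = -0.114
  t = (-10 - (1)·0.000 - (1.8)·0.000 - (-0.8)·0.000) / (5.6) = -1.786
Iteration 2:
  u = (8 - (-1)·0.206 - (-4)·-0.114 - (2)·-1.786) / (10) = 1.132
  v = (2 - (-0.6)·0.800 - (-1.5)·-0.114 - (-3.6)·-1.786) / (9.7) = -0.425
  w = (1 - (-1)·0.800 - (-3)·0.206 - (0.8)·-1.786) / (-8.8) = -0.437
  t = (-10 - (1)·0.800 - (1.8)·0.206 - (-0.8)·-0.114) / (5.6) = -2.011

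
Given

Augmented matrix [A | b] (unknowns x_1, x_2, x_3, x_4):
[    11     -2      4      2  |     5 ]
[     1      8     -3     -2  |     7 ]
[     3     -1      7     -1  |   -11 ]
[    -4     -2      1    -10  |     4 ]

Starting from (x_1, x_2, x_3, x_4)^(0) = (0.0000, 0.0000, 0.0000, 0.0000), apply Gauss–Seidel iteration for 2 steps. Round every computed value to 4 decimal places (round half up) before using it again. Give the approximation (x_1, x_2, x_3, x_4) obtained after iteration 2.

Iteration 1:
  x_1 = (5 - (-2)·0.0000 - (4)·0.0000 - (2)·0.0000) / (11) = 0.4545
  x_2 = (7 - (1)·0.4545 - (-3)·0.0000 - (-2)·0.0000) / (8) = 0.8182
  x_3 = (-11 - (3)·0.4545 - (-1)·0.8182 - (-1)·0.0000) / (7) = -1.6493
  x_4 = (4 - (-4)·0.4545 - (-2)·0.8182 - (1)·-1.6493) / (-10) = -0.9104
Iteration 2:
  x_1 = (5 - (-2)·0.8182 - (4)·-1.6493 - (2)·-0.9104) / (11) = 1.3686
  x_2 = (7 - (1)·1.3686 - (-3)·-1.6493 - (-2)·-0.9104) / (8) = -0.1422
  x_3 = (-11 - (3)·1.3686 - (-1)·-0.1422 - (-1)·-0.9104) / (7) = -2.3083
  x_4 = (4 - (-4)·1.3686 - (-2)·-0.1422 - (1)·-2.3083) / (-10) = -1.1498

(1.3686, -0.1422, -2.3083, -1.1498)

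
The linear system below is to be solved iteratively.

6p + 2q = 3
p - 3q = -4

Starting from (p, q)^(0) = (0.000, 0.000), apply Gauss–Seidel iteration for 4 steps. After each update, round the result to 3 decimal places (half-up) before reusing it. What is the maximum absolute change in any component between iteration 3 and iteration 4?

Iteration 1:
  p = (3 - (2)·0.000) / (6) = 0.500
  q = (-4 - (1)·0.500) / (-3) = 1.500
Iteration 2:
  p = (3 - (2)·1.500) / (6) = 0.000
  q = (-4 - (1)·0.000) / (-3) = 1.333
Iteration 3:
  p = (3 - (2)·1.333) / (6) = 0.056
  q = (-4 - (1)·0.056) / (-3) = 1.352
Iteration 4:
  p = (3 - (2)·1.352) / (6) = 0.049
  q = (-4 - (1)·0.049) / (-3) = 1.350
Change: (-0.007, -0.002) → max |·| = 0.007

0.007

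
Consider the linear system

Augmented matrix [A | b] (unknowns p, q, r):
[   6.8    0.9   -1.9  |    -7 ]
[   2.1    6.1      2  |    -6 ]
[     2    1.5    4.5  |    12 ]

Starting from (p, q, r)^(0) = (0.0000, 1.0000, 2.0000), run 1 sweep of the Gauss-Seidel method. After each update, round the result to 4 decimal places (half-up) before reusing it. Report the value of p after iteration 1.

-0.6029

Iteration 1:
  p = (-7 - (0.9)·1.0000 - (-1.9)·2.0000) / (6.8) = -0.6029
  q = (-6 - (2.1)·-0.6029 - (2)·2.0000) / (6.1) = -1.4318
  r = (12 - (2)·-0.6029 - (1.5)·-1.4318) / (4.5) = 3.4119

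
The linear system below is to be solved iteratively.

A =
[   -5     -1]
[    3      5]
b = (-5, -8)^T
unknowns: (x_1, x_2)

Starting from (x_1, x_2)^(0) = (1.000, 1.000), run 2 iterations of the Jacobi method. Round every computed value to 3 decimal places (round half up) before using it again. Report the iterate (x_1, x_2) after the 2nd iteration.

Iteration 1:
  x_1 = (-5 - (-1)·1.000) / (-5) = 0.800
  x_2 = (-8 - (3)·1.000) / (5) = -2.200
Iteration 2:
  x_1 = (-5 - (-1)·-2.200) / (-5) = 1.440
  x_2 = (-8 - (3)·0.800) / (5) = -2.080

(1.440, -2.080)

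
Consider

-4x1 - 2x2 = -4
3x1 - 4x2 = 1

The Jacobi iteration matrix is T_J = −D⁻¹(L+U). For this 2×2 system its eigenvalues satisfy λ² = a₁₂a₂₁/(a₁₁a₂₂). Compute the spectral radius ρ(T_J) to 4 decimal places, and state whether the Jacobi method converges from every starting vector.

a₁₂a₂₁/(a₁₁a₂₂) = (-2)·(3) / ((-4)·(-4)) = -0.375000
ρ = √|-0.375000| = √0.375000 = 0.6124
ρ < 1, so Jacobi converges

0.6124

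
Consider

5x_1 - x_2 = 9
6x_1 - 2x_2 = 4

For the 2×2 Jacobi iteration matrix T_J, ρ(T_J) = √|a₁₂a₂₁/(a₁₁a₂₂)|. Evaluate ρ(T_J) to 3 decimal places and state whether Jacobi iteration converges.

0.775

a₁₂a₂₁/(a₁₁a₂₂) = (-1)·(6) / ((5)·(-2)) = 0.600000
ρ = √|0.600000| = √0.600000 = 0.775
ρ < 1, so Jacobi converges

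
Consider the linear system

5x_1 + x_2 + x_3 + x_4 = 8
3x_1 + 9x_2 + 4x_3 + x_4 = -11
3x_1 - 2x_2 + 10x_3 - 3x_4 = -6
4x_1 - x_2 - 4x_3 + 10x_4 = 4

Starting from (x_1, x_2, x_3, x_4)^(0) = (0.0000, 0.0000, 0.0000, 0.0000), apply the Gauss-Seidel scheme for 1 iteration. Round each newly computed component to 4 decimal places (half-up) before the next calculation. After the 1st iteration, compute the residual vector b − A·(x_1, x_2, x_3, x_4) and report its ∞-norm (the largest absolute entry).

Iteration 1:
  x_1 = (8 - (1)·0.0000 - (1)·0.0000 - (1)·0.0000) / (5) = 1.6000
  x_2 = (-11 - (3)·1.6000 - (4)·0.0000 - (1)·0.0000) / (9) = -1.7556
  x_3 = (-6 - (3)·1.6000 - (-2)·-1.7556 - (-3)·0.0000) / (10) = -1.4311
  x_4 = (4 - (4)·1.6000 - (-1)·-1.7556 - (-4)·-1.4311) / (10) = -0.9880
Residual b − A·x = (4.1747, 6.7128, -2.9642, 0.0000); ∞-norm = 6.7128

6.7128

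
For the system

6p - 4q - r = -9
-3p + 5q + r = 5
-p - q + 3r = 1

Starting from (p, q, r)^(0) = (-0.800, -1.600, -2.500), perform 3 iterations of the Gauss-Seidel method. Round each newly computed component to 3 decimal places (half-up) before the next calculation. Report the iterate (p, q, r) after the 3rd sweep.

(-1.502, 0.149, -0.118)

Iteration 1:
  p = (-9 - (-4)·-1.600 - (-1)·-2.500) / (6) = -2.983
  q = (5 - (-3)·-2.983 - (1)·-2.500) / (5) = -0.290
  r = (1 - (-1)·-2.983 - (-1)·-0.290) / (3) = -0.758
Iteration 2:
  p = (-9 - (-4)·-0.290 - (-1)·-0.758) / (6) = -1.820
  q = (5 - (-3)·-1.820 - (1)·-0.758) / (5) = 0.060
  r = (1 - (-1)·-1.820 - (-1)·0.060) / (3) = -0.253
Iteration 3:
  p = (-9 - (-4)·0.060 - (-1)·-0.253) / (6) = -1.502
  q = (5 - (-3)·-1.502 - (1)·-0.253) / (5) = 0.149
  r = (1 - (-1)·-1.502 - (-1)·0.149) / (3) = -0.118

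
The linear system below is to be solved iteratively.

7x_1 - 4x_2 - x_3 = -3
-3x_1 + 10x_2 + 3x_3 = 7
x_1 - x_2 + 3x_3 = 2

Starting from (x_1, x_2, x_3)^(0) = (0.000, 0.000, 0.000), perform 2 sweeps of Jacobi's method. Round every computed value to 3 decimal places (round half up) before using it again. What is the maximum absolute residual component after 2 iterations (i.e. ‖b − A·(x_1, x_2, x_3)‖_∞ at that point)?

0.942

Iteration 1:
  x_1 = (-3 - (-4)·0.000 - (-1)·0.000) / (7) = -0.429
  x_2 = (7 - (-3)·0.000 - (3)·0.000) / (10) = 0.700
  x_3 = (2 - (1)·0.000 - (-1)·0.000) / (3) = 0.667
Iteration 2:
  x_1 = (-3 - (-4)·0.700 - (-1)·0.667) / (7) = 0.067
  x_2 = (7 - (-3)·-0.429 - (3)·0.667) / (10) = 0.371
  x_3 = (2 - (1)·-0.429 - (-1)·0.700) / (3) = 1.043
Residual b − A·x = (-0.942, 0.362, -0.825); ∞-norm = 0.942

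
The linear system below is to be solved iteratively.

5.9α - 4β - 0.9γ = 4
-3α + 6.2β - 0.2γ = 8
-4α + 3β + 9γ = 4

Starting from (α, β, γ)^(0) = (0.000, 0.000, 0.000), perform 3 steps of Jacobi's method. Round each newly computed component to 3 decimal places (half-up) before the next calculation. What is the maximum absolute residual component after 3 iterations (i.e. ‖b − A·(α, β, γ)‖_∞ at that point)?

2.079

Iteration 1:
  α = (4 - (-4)·0.000 - (-0.9)·0.000) / (5.9) = 0.678
  β = (8 - (-3)·0.000 - (-0.2)·0.000) / (6.2) = 1.290
  γ = (4 - (-4)·0.000 - (3)·0.000) / (9) = 0.444
Iteration 2:
  α = (4 - (-4)·1.290 - (-0.9)·0.444) / (5.9) = 1.620
  β = (8 - (-3)·0.678 - (-0.2)·0.444) / (6.2) = 1.633
  γ = (4 - (-4)·0.678 - (3)·1.290) / (9) = 0.316
Iteration 3:
  α = (4 - (-4)·1.633 - (-0.9)·0.316) / (5.9) = 1.833
  β = (8 - (-3)·1.620 - (-0.2)·0.316) / (6.2) = 2.084
  γ = (4 - (-4)·1.620 - (3)·1.633) / (9) = 0.620
Residual b − A·x = (2.079, 0.702, -0.500); ∞-norm = 2.079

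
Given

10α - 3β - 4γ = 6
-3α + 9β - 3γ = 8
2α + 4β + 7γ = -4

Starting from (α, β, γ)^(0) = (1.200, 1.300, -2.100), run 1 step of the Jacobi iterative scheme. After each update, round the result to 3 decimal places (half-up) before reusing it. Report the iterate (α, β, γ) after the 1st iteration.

Iteration 1:
  α = (6 - (-3)·1.300 - (-4)·-2.100) / (10) = 0.150
  β = (8 - (-3)·1.200 - (-3)·-2.100) / (9) = 0.589
  γ = (-4 - (2)·1.200 - (4)·1.300) / (7) = -1.657

(0.150, 0.589, -1.657)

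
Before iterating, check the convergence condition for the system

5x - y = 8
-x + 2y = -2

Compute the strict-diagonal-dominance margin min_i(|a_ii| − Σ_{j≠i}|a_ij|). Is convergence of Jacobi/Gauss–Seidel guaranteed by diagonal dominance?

row 1: |5| − (1) = 4
row 2: |2| − (1) = 1
minimum over rows = 1 → strictly diagonally dominant (convergence guaranteed)

1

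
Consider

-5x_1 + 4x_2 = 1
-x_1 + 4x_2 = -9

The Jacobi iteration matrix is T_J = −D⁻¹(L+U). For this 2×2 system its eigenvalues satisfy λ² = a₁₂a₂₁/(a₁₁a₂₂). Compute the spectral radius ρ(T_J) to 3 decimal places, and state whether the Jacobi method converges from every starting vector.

0.447

a₁₂a₂₁/(a₁₁a₂₂) = (4)·(-1) / ((-5)·(4)) = 0.200000
ρ = √|0.200000| = √0.200000 = 0.447
ρ < 1, so Jacobi converges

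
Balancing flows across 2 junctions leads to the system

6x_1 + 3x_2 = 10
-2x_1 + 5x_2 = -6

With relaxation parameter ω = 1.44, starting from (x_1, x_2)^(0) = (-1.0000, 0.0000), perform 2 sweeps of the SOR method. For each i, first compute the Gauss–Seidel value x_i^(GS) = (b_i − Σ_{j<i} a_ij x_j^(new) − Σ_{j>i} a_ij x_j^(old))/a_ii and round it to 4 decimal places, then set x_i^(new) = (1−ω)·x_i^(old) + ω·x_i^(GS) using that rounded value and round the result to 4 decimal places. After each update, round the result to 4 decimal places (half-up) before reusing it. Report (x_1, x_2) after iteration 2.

(1.2168, -0.9866)

Iteration 1:
  x_1: GS value = (10 - (3)·0.0000) / (6) = 1.6667;  x_1 ← (1−ω)·-1.0000 + ω·1.6667 = 2.8400
  x_2: GS value = (-6 - (-2)·2.8400) / (5) = -0.0640;  x_2 ← (1−ω)·0.0000 + ω·-0.0640 = -0.0922
Iteration 2:
  x_1: GS value = (10 - (3)·-0.0922) / (6) = 1.7128;  x_1 ← (1−ω)·2.8400 + ω·1.7128 = 1.2168
  x_2: GS value = (-6 - (-2)·1.2168) / (5) = -0.7133;  x_2 ← (1−ω)·-0.0922 + ω·-0.7133 = -0.9866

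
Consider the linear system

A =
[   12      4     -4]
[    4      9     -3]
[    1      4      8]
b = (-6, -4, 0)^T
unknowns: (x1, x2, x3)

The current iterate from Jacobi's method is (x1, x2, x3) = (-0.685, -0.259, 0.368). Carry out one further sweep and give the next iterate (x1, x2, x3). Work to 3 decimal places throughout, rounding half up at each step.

(-0.291, -0.017, 0.215)

One sweep:
  x1 = (-6 - (4)·-0.259 - (-4)·0.368) / (12) = -0.291
  x2 = (-4 - (4)·-0.685 - (-3)·0.368) / (9) = -0.017
  x3 = (0 - (1)·-0.685 - (4)·-0.259) / (8) = 0.215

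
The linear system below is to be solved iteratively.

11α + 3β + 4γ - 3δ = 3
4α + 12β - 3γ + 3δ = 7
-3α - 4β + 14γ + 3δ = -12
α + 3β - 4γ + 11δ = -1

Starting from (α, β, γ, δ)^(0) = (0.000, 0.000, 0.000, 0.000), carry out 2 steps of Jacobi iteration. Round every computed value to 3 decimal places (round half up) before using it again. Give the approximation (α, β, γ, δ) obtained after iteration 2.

(0.401, 0.301, -0.613, -0.586)

Iteration 1:
  α = (3 - (3)·0.000 - (4)·0.000 - (-3)·0.000) / (11) = 0.273
  β = (7 - (4)·0.000 - (-3)·0.000 - (3)·0.000) / (12) = 0.583
  γ = (-12 - (-3)·0.000 - (-4)·0.000 - (3)·0.000) / (14) = -0.857
  δ = (-1 - (1)·0.000 - (3)·0.000 - (-4)·0.000) / (11) = -0.091
Iteration 2:
  α = (3 - (3)·0.583 - (4)·-0.857 - (-3)·-0.091) / (11) = 0.401
  β = (7 - (4)·0.273 - (-3)·-0.857 - (3)·-0.091) / (12) = 0.301
  γ = (-12 - (-3)·0.273 - (-4)·0.583 - (3)·-0.091) / (14) = -0.613
  δ = (-1 - (1)·0.273 - (3)·0.583 - (-4)·-0.857) / (11) = -0.586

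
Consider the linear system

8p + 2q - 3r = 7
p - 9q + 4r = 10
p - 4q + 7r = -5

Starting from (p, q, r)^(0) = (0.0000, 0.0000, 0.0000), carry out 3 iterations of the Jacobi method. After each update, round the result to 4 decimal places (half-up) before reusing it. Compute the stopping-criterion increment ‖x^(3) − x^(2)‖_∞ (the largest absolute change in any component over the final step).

0.3366

Iteration 1:
  p = (7 - (2)·0.0000 - (-3)·0.0000) / (8) = 0.8750
  q = (10 - (1)·0.0000 - (4)·0.0000) / (-9) = -1.1111
  r = (-5 - (1)·0.0000 - (-4)·0.0000) / (7) = -0.7143
Iteration 2:
  p = (7 - (2)·-1.1111 - (-3)·-0.7143) / (8) = 0.8849
  q = (10 - (1)·0.8750 - (4)·-0.7143) / (-9) = -1.3314
  r = (-5 - (1)·0.8750 - (-4)·-1.1111) / (7) = -1.4742
Iteration 3:
  p = (7 - (2)·-1.3314 - (-3)·-1.4742) / (8) = 0.6550
  q = (10 - (1)·0.8849 - (4)·-1.4742) / (-9) = -1.6680
  r = (-5 - (1)·0.8849 - (-4)·-1.3314) / (7) = -1.6015
Change: (-0.2299, -0.3366, -0.1273) → max |·| = 0.3366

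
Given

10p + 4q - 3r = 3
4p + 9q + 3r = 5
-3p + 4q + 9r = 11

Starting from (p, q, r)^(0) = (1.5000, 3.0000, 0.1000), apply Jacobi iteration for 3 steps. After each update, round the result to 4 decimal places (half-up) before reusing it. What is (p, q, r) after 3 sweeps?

Iteration 1:
  p = (3 - (4)·3.0000 - (-3)·0.1000) / (10) = -0.8700
  q = (5 - (4)·1.5000 - (3)·0.1000) / (9) = -0.1444
  r = (11 - (-3)·1.5000 - (4)·3.0000) / (9) = 0.3889
Iteration 2:
  p = (3 - (4)·-0.1444 - (-3)·0.3889) / (10) = 0.4744
  q = (5 - (4)·-0.8700 - (3)·0.3889) / (9) = 0.8126
  r = (11 - (-3)·-0.8700 - (4)·-0.1444) / (9) = 0.9964
Iteration 3:
  p = (3 - (4)·0.8126 - (-3)·0.9964) / (10) = 0.2739
  q = (5 - (4)·0.4744 - (3)·0.9964) / (9) = 0.0126
  r = (11 - (-3)·0.4744 - (4)·0.8126) / (9) = 1.0192

(0.2739, 0.0126, 1.0192)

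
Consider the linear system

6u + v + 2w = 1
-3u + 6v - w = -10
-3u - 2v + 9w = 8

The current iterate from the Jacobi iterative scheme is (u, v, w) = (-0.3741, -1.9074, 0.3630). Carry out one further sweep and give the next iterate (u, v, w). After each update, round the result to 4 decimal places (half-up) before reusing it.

(0.3636, -1.7932, 0.3403)

One sweep:
  u = (1 - (1)·-1.9074 - (2)·0.3630) / (6) = 0.3636
  v = (-10 - (-3)·-0.3741 - (-1)·0.3630) / (6) = -1.7932
  w = (8 - (-3)·-0.3741 - (-2)·-1.9074) / (9) = 0.3403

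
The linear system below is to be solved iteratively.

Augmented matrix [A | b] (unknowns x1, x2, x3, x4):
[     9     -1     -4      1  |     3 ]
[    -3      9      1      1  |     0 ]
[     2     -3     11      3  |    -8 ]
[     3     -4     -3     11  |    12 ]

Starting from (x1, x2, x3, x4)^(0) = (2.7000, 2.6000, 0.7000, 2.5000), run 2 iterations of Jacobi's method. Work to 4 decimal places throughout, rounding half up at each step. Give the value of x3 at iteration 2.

Iteration 1:
  x1 = (3 - (-1)·2.6000 - (-4)·0.7000 - (1)·2.5000) / (9) = 0.6556
  x2 = (0 - (-3)·2.7000 - (1)·0.7000 - (1)·2.5000) / (9) = 0.5444
  x3 = (-8 - (2)·2.7000 - (-3)·2.6000 - (3)·2.5000) / (11) = -1.1909
  x4 = (12 - (3)·2.7000 - (-4)·2.6000 - (-3)·0.7000) / (11) = 1.4909
Iteration 2:
  x1 = (3 - (-1)·0.5444 - (-4)·-1.1909 - (1)·1.4909) / (9) = -0.3011
  x2 = (0 - (-3)·0.6556 - (1)·-1.1909 - (1)·1.4909) / (9) = 0.1852
  x3 = (-8 - (2)·0.6556 - (-3)·0.5444 - (3)·1.4909) / (11) = -1.1046
  x4 = (12 - (3)·0.6556 - (-4)·0.5444 - (-3)·-1.1909) / (11) = 0.7853

-1.1046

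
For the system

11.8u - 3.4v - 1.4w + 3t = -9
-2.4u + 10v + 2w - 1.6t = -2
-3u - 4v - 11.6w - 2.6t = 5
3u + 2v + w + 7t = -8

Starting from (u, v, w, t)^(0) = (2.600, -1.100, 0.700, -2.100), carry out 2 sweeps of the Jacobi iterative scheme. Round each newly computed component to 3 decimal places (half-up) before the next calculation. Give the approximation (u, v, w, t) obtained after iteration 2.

Iteration 1:
  u = (-9 - (-3.4)·-1.100 - (-1.4)·0.700 - (3)·-2.100) / (11.8) = -0.463
  v = (-2 - (-2.4)·2.600 - (2)·0.700 - (-1.6)·-2.100) / (10) = -0.052
  w = (5 - (-3)·2.600 - (-4)·-1.100 - (-2.6)·-2.100) / (-11.6) = -0.253
  t = (-8 - (3)·2.600 - (2)·-1.100 - (1)·0.700) / (7) = -2.043
Iteration 2:
  u = (-9 - (-3.4)·-0.052 - (-1.4)·-0.253 - (3)·-2.043) / (11.8) = -0.288
  v = (-2 - (-2.4)·-0.463 - (2)·-0.253 - (-1.6)·-2.043) / (10) = -0.587
  w = (5 - (-3)·-0.463 - (-4)·-0.052 - (-2.6)·-2.043) / (-11.6) = 0.165
  t = (-8 - (3)·-0.463 - (2)·-0.052 - (1)·-0.253) / (7) = -0.893

(-0.288, -0.587, 0.165, -0.893)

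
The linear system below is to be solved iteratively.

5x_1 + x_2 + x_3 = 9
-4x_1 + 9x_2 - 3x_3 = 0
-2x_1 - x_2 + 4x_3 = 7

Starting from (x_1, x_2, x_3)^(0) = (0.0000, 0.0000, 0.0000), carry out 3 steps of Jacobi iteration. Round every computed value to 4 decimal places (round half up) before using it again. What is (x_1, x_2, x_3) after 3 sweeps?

(0.9933, 1.5278, 2.8208)

Iteration 1:
  x_1 = (9 - (1)·0.0000 - (1)·0.0000) / (5) = 1.8000
  x_2 = (0 - (-4)·0.0000 - (-3)·0.0000) / (9) = 0.0000
  x_3 = (7 - (-2)·0.0000 - (-1)·0.0000) / (4) = 1.7500
Iteration 2:
  x_1 = (9 - (1)·0.0000 - (1)·1.7500) / (5) = 1.4500
  x_2 = (0 - (-4)·1.8000 - (-3)·1.7500) / (9) = 1.3833
  x_3 = (7 - (-2)·1.8000 - (-1)·0.0000) / (4) = 2.6500
Iteration 3:
  x_1 = (9 - (1)·1.3833 - (1)·2.6500) / (5) = 0.9933
  x_2 = (0 - (-4)·1.4500 - (-3)·2.6500) / (9) = 1.5278
  x_3 = (7 - (-2)·1.4500 - (-1)·1.3833) / (4) = 2.8208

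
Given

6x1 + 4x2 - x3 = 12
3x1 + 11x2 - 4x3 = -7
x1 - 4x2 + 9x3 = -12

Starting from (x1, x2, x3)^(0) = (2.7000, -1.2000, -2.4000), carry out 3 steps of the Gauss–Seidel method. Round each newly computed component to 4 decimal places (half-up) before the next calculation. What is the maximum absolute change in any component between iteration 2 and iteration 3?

0.1229

Iteration 1:
  x1 = (12 - (4)·-1.2000 - (-1)·-2.4000) / (6) = 2.4000
  x2 = (-7 - (3)·2.4000 - (-4)·-2.4000) / (11) = -2.1636
  x3 = (-12 - (1)·2.4000 - (-4)·-2.1636) / (9) = -2.5616
Iteration 2:
  x1 = (12 - (4)·-2.1636 - (-1)·-2.5616) / (6) = 3.0155
  x2 = (-7 - (3)·3.0155 - (-4)·-2.5616) / (11) = -2.3903
  x3 = (-12 - (1)·3.0155 - (-4)·-2.3903) / (9) = -2.7307
Iteration 3:
  x1 = (12 - (4)·-2.3903 - (-1)·-2.7307) / (6) = 3.1384
  x2 = (-7 - (3)·3.1384 - (-4)·-2.7307) / (11) = -2.4853
  x3 = (-12 - (1)·3.1384 - (-4)·-2.4853) / (9) = -2.7866
Change: (0.1229, -0.0950, -0.0559) → max |·| = 0.1229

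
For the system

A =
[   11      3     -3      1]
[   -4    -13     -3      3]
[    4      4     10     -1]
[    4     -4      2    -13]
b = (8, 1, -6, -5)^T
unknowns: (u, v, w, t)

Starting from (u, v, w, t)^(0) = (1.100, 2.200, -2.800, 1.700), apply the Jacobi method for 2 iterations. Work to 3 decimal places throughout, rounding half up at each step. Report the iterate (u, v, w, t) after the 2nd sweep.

Iteration 1:
  u = (8 - (3)·2.200 - (-3)·-2.800 - (1)·1.700) / (11) = -0.791
  v = (1 - (-4)·1.100 - (-3)·-2.800 - (3)·1.700) / (-13) = 0.623
  w = (-6 - (4)·1.100 - (4)·2.200 - (-1)·1.700) / (10) = -1.750
  t = (-5 - (4)·1.100 - (-4)·2.200 - (2)·-2.800) / (-13) = -0.385
Iteration 2:
  u = (8 - (3)·0.623 - (-3)·-1.750 - (1)·-0.385) / (11) = 0.115
  v = (1 - (-4)·-0.791 - (-3)·-1.750 - (3)·-0.385) / (-13) = 0.481
  w = (-6 - (4)·-0.791 - (4)·0.623 - (-1)·-0.385) / (10) = -0.571
  t = (-5 - (4)·-0.791 - (-4)·0.623 - (2)·-1.750) / (-13) = -0.320

(0.115, 0.481, -0.571, -0.320)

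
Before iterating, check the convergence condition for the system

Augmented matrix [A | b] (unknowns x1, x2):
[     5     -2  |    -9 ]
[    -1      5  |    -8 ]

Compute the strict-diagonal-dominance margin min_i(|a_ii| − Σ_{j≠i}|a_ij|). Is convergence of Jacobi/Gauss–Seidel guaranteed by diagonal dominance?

row 1: |5| − (2) = 3
row 2: |5| − (1) = 4
minimum over rows = 3 → strictly diagonally dominant (convergence guaranteed)

3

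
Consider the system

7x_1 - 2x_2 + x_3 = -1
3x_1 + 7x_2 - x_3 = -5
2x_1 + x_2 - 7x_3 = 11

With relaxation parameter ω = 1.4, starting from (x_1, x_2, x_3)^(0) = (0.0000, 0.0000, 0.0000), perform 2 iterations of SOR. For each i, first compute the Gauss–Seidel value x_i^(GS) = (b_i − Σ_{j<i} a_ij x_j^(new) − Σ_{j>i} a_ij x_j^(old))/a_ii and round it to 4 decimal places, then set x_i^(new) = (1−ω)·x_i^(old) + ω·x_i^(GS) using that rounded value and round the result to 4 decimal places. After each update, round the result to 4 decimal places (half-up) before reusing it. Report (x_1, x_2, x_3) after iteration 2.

(0.0193, -1.1508, -1.4400)

Iteration 1:
  x_1: GS value = (-1 - (-2)·0.0000 - (1)·0.0000) / (7) = -0.1429;  x_1 ← (1−ω)·0.0000 + ω·-0.1429 = -0.2001
  x_2: GS value = (-5 - (3)·-0.2001 - (-1)·0.0000) / (7) = -0.6285;  x_2 ← (1−ω)·0.0000 + ω·-0.6285 = -0.8799
  x_3: GS value = (11 - (2)·-0.2001 - (1)·-0.8799) / (-7) = -1.7543;  x_3 ← (1−ω)·0.0000 + ω·-1.7543 = -2.4560
Iteration 2:
  x_1: GS value = (-1 - (-2)·-0.8799 - (1)·-2.4560) / (7) = -0.0434;  x_1 ← (1−ω)·-0.2001 + ω·-0.0434 = 0.0193
  x_2: GS value = (-5 - (3)·0.0193 - (-1)·-2.4560) / (7) = -1.0734;  x_2 ← (1−ω)·-0.8799 + ω·-1.0734 = -1.1508
  x_3: GS value = (11 - (2)·0.0193 - (1)·-1.1508) / (-7) = -1.7303;  x_3 ← (1−ω)·-2.4560 + ω·-1.7303 = -1.4400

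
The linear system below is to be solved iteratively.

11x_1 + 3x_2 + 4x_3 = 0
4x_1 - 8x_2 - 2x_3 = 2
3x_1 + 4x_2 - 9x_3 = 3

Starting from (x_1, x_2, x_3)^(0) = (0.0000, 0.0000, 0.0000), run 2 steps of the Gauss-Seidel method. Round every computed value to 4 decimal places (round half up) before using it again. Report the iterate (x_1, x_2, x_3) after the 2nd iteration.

(0.2298, -0.0240, -0.2674)

Iteration 1:
  x_1 = (0 - (3)·0.0000 - (4)·0.0000) / (11) = 0.0000
  x_2 = (2 - (4)·0.0000 - (-2)·0.0000) / (-8) = -0.2500
  x_3 = (3 - (3)·0.0000 - (4)·-0.2500) / (-9) = -0.4444
Iteration 2:
  x_1 = (0 - (3)·-0.2500 - (4)·-0.4444) / (11) = 0.2298
  x_2 = (2 - (4)·0.2298 - (-2)·-0.4444) / (-8) = -0.0240
  x_3 = (3 - (3)·0.2298 - (4)·-0.0240) / (-9) = -0.2674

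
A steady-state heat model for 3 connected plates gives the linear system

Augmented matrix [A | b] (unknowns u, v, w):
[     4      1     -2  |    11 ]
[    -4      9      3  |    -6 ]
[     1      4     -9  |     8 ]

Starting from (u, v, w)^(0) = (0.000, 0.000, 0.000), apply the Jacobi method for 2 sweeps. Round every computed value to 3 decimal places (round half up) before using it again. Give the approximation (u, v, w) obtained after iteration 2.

(2.472, 0.852, -0.880)

Iteration 1:
  u = (11 - (1)·0.000 - (-2)·0.000) / (4) = 2.750
  v = (-6 - (-4)·0.000 - (3)·0.000) / (9) = -0.667
  w = (8 - (1)·0.000 - (4)·0.000) / (-9) = -0.889
Iteration 2:
  u = (11 - (1)·-0.667 - (-2)·-0.889) / (4) = 2.472
  v = (-6 - (-4)·2.750 - (3)·-0.889) / (9) = 0.852
  w = (8 - (1)·2.750 - (4)·-0.667) / (-9) = -0.880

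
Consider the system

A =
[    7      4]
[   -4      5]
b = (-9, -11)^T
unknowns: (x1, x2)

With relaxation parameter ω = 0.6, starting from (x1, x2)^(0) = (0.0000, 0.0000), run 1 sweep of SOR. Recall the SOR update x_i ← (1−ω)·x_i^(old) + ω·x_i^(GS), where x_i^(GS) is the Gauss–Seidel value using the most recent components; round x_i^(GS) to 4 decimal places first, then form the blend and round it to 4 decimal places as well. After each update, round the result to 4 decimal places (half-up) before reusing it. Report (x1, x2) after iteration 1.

Iteration 1:
  x1: GS value = (-9 - (4)·0.0000) / (7) = -1.2857;  x1 ← (1−ω)·0.0000 + ω·-1.2857 = -0.7714
  x2: GS value = (-11 - (-4)·-0.7714) / (5) = -2.8171;  x2 ← (1−ω)·0.0000 + ω·-2.8171 = -1.6903

(-0.7714, -1.6903)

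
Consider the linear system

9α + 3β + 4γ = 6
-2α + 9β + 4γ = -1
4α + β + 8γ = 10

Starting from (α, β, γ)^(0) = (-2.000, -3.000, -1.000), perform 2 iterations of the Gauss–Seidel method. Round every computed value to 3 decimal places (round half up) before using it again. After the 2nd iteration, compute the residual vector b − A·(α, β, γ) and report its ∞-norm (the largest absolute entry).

3.947

Iteration 1:
  α = (6 - (3)·-3.000 - (4)·-1.000) / (9) = 2.111
  β = (-1 - (-2)·2.111 - (4)·-1.000) / (9) = 0.802
  γ = (10 - (4)·2.111 - (1)·0.802) / (8) = 0.094
Iteration 2:
  α = (6 - (3)·0.802 - (4)·0.094) / (9) = 0.358
  β = (-1 - (-2)·0.358 - (4)·0.094) / (9) = -0.073
  γ = (10 - (4)·0.358 - (1)·-0.073) / (8) = 1.080
Residual b − A·x = (-1.323, -3.947, 0.001); ∞-norm = 3.947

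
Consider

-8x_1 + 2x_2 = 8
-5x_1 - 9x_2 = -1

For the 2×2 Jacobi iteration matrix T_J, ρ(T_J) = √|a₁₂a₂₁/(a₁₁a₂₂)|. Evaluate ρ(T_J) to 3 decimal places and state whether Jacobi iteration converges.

0.373

a₁₂a₂₁/(a₁₁a₂₂) = (2)·(-5) / ((-8)·(-9)) = -0.138889
ρ = √|-0.138889| = √0.138889 = 0.373
ρ < 1, so Jacobi converges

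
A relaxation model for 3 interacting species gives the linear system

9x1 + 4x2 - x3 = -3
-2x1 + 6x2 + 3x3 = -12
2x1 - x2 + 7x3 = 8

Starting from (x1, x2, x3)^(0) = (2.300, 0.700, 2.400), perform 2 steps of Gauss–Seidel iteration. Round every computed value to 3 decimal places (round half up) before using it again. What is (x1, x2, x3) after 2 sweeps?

(1.231, -1.978, 0.509)

Iteration 1:
  x1 = (-3 - (4)·0.700 - (-1)·2.400) / (9) = -0.378
  x2 = (-12 - (-2)·-0.378 - (3)·2.400) / (6) = -3.326
  x3 = (8 - (2)·-0.378 - (-1)·-3.326) / (7) = 0.776
Iteration 2:
  x1 = (-3 - (4)·-3.326 - (-1)·0.776) / (9) = 1.231
  x2 = (-12 - (-2)·1.231 - (3)·0.776) / (6) = -1.978
  x3 = (8 - (2)·1.231 - (-1)·-1.978) / (7) = 0.509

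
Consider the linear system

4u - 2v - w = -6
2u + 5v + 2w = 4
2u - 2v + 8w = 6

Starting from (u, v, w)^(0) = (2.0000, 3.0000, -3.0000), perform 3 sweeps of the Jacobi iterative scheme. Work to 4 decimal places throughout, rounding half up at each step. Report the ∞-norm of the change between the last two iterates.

Iteration 1:
  u = (-6 - (-2)·3.0000 - (-1)·-3.0000) / (4) = -0.7500
  v = (4 - (2)·2.0000 - (2)·-3.0000) / (5) = 1.2000
  w = (6 - (2)·2.0000 - (-2)·3.0000) / (8) = 1.0000
Iteration 2:
  u = (-6 - (-2)·1.2000 - (-1)·1.0000) / (4) = -0.6500
  v = (4 - (2)·-0.7500 - (2)·1.0000) / (5) = 0.7000
  w = (6 - (2)·-0.7500 - (-2)·1.2000) / (8) = 1.2375
Iteration 3:
  u = (-6 - (-2)·0.7000 - (-1)·1.2375) / (4) = -0.8406
  v = (4 - (2)·-0.6500 - (2)·1.2375) / (5) = 0.5650
  w = (6 - (2)·-0.6500 - (-2)·0.7000) / (8) = 1.0875
Change: (-0.1906, -0.1350, -0.1500) → max |·| = 0.1906

0.1906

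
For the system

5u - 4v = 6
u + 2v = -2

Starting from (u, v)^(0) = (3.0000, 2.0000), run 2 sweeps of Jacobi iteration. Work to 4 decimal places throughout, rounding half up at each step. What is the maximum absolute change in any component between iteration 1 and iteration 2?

Iteration 1:
  u = (6 - (-4)·2.0000) / (5) = 2.8000
  v = (-2 - (1)·3.0000) / (2) = -2.5000
Iteration 2:
  u = (6 - (-4)·-2.5000) / (5) = -0.8000
  v = (-2 - (1)·2.8000) / (2) = -2.4000
Change: (-3.6000, 0.1000) → max |·| = 3.6000

3.6000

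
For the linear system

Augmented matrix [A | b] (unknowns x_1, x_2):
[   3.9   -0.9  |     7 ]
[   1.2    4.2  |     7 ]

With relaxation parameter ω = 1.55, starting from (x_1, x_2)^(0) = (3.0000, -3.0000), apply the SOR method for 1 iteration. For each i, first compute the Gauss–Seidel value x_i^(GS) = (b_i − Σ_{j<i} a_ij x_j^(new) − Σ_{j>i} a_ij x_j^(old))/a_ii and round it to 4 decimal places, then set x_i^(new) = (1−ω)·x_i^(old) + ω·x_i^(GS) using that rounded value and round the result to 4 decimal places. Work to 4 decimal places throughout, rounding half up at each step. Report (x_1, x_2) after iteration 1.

Iteration 1:
  x_1: GS value = (7 - (-0.9)·-3.0000) / (3.9) = 1.1026;  x_1 ← (1−ω)·3.0000 + ω·1.1026 = 0.0590
  x_2: GS value = (7 - (1.2)·0.0590) / (4.2) = 1.6498;  x_2 ← (1−ω)·-3.0000 + ω·1.6498 = 4.2072

(0.0590, 4.2072)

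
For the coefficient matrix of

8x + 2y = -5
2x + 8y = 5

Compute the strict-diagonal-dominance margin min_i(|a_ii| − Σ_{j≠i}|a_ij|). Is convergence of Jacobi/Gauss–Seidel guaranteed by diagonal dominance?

row 1: |8| − (2) = 6
row 2: |8| − (2) = 6
minimum over rows = 6 → strictly diagonally dominant (convergence guaranteed)

6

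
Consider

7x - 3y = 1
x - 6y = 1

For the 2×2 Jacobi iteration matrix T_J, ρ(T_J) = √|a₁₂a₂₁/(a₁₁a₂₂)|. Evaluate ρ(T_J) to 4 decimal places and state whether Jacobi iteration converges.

0.2673

a₁₂a₂₁/(a₁₁a₂₂) = (-3)·(1) / ((7)·(-6)) = 0.071429
ρ = √|0.071429| = √0.071429 = 0.2673
ρ < 1, so Jacobi converges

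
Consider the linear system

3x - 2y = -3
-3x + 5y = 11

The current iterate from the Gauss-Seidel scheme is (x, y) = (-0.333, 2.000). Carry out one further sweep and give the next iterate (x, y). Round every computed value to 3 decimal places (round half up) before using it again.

(0.333, 2.400)

One sweep:
  x = (-3 - (-2)·2.000) / (3) = 0.333
  y = (11 - (-3)·0.333) / (5) = 2.400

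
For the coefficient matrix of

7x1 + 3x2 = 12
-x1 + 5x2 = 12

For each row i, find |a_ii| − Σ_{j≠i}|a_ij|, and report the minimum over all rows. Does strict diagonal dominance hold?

row 1: |7| − (3) = 4
row 2: |5| − (1) = 4
minimum over rows = 4 → strictly diagonally dominant (convergence guaranteed)

4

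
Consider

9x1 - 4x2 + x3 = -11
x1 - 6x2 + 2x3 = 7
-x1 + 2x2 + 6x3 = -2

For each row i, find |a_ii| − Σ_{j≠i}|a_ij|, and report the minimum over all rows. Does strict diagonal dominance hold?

3

row 1: |9| − (4+1) = 4
row 2: |-6| − (1+2) = 3
row 3: |6| − (1+2) = 3
minimum over rows = 3 → strictly diagonally dominant (convergence guaranteed)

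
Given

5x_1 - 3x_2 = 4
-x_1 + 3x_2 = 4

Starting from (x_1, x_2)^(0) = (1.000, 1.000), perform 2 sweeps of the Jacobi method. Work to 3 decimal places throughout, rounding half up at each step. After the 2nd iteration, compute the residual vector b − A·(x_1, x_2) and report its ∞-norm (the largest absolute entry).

Iteration 1:
  x_1 = (4 - (-3)·1.000) / (5) = 1.400
  x_2 = (4 - (-1)·1.000) / (3) = 1.667
Iteration 2:
  x_1 = (4 - (-3)·1.667) / (5) = 1.800
  x_2 = (4 - (-1)·1.400) / (3) = 1.800
Residual b − A·x = (0.400, 0.400); ∞-norm = 0.400

0.400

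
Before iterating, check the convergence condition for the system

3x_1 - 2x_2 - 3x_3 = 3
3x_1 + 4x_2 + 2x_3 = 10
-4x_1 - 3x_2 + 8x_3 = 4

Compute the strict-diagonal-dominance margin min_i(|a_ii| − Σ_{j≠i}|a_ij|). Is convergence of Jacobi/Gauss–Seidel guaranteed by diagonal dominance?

row 1: |3| − (2+3) = -2
row 2: |4| − (3+2) = -1
row 3: |8| − (4+3) = 1
minimum over rows = -2 → not strictly diagonally dominant

-2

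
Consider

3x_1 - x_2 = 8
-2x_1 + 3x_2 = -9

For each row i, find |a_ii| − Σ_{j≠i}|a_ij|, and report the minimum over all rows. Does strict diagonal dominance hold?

row 1: |3| − (1) = 2
row 2: |3| − (2) = 1
minimum over rows = 1 → strictly diagonally dominant (convergence guaranteed)

1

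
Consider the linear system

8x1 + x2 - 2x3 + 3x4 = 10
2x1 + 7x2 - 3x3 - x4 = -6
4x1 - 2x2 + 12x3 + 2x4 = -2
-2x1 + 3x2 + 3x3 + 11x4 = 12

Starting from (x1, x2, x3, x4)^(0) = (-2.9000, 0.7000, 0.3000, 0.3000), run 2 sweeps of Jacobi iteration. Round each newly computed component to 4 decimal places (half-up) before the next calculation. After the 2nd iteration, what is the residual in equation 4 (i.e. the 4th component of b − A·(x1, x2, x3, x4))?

7.4540

Iteration 1:
  x1 = (10 - (1)·0.7000 - (-2)·0.3000 - (3)·0.3000) / (8) = 1.1250
  x2 = (-6 - (2)·-2.9000 - (-3)·0.3000 - (-1)·0.3000) / (7) = 0.1429
  x3 = (-2 - (4)·-2.9000 - (-2)·0.7000 - (2)·0.3000) / (12) = 0.8667
  x4 = (12 - (-2)·-2.9000 - (3)·0.7000 - (3)·0.3000) / (11) = 0.2909
Iteration 2:
  x1 = (10 - (1)·0.1429 - (-2)·0.8667 - (3)·0.2909) / (8) = 1.3397
  x2 = (-6 - (2)·1.1250 - (-3)·0.8667 - (-1)·0.2909) / (7) = -0.7656
  x3 = (-2 - (4)·1.1250 - (-2)·0.1429 - (2)·0.2909) / (12) = -0.5663
  x4 = (12 - (-2)·1.1250 - (3)·0.1429 - (3)·0.8667) / (11) = 1.0201
Residual b − A·x = (-4.1449, -3.9990, -4.1346, 7.4540)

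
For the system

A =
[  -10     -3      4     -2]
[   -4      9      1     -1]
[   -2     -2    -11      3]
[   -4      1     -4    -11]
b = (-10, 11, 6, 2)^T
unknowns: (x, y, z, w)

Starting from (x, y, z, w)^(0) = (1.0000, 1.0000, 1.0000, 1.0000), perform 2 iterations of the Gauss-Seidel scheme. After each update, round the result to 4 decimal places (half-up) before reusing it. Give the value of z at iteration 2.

Iteration 1:
  x = (-10 - (-3)·1.0000 - (4)·1.0000 - (-2)·1.0000) / (-10) = 0.9000
  y = (11 - (-4)·0.9000 - (1)·1.0000 - (-1)·1.0000) / (9) = 1.6222
  z = (6 - (-2)·0.9000 - (-2)·1.6222 - (3)·1.0000) / (-11) = -0.7313
  w = (2 - (-4)·0.9000 - (1)·1.6222 - (-4)·-0.7313) / (-11) = -0.0957
Iteration 2:
  x = (-10 - (-3)·1.6222 - (4)·-0.7313 - (-2)·-0.0957) / (-10) = 0.2400
  y = (11 - (-4)·0.2400 - (1)·-0.7313 - (-1)·-0.0957) / (9) = 1.3995
  z = (6 - (-2)·0.2400 - (-2)·1.3995 - (3)·-0.0957) / (-11) = -0.8696
  w = (2 - (-4)·0.2400 - (1)·1.3995 - (-4)·-0.8696) / (-11) = 0.1744

-0.8696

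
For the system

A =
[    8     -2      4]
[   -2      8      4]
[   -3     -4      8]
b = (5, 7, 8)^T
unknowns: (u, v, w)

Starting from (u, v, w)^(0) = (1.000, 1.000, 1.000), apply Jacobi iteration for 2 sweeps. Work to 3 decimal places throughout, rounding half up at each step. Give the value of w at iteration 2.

Iteration 1:
  u = (5 - (-2)·1.000 - (4)·1.000) / (8) = 0.375
  v = (7 - (-2)·1.000 - (4)·1.000) / (8) = 0.625
  w = (8 - (-3)·1.000 - (-4)·1.000) / (8) = 1.875
Iteration 2:
  u = (5 - (-2)·0.625 - (4)·1.875) / (8) = -0.156
  v = (7 - (-2)·0.375 - (4)·1.875) / (8) = 0.031
  w = (8 - (-3)·0.375 - (-4)·0.625) / (8) = 1.453

1.453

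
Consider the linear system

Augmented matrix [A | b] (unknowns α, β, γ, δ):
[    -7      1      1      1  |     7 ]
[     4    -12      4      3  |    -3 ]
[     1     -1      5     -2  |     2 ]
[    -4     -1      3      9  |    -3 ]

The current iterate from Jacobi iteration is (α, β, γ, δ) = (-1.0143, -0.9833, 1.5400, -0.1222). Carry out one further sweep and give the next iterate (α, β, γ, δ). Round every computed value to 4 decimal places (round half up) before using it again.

(-0.9379, 0.3947, 0.3573, -1.4067)

One sweep:
  α = (7 - (1)·-0.9833 - (1)·1.5400 - (1)·-0.1222) / (-7) = -0.9379
  β = (-3 - (4)·-1.0143 - (4)·1.5400 - (3)·-0.1222) / (-12) = 0.3947
  γ = (2 - (1)·-1.0143 - (-1)·-0.9833 - (-2)·-0.1222) / (5) = 0.3573
  δ = (-3 - (-4)·-1.0143 - (-1)·-0.9833 - (3)·1.5400) / (9) = -1.4067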